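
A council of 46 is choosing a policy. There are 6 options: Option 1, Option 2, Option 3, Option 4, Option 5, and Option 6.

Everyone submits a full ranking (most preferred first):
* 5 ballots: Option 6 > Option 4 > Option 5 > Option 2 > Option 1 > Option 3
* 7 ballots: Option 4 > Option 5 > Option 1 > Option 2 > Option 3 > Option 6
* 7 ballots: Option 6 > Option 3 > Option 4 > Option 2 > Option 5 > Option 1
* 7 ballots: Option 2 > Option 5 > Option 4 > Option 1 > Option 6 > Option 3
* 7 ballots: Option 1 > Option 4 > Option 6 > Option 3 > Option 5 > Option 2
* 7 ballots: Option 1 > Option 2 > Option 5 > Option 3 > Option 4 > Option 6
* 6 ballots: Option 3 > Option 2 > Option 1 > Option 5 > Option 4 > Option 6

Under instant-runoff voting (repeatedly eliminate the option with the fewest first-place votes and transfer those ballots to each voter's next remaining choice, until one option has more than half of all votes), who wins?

Round 1: Option 1 14, Option 2 7, Option 3 6, Option 4 7, Option 5 0, Option 6 12. Option 5 eliminated.
Round 2: Option 1 14, Option 2 7, Option 3 6, Option 4 7, Option 6 12. Option 3 eliminated.
Round 3: Option 1 14, Option 2 13, Option 4 7, Option 6 12. Option 4 eliminated.
Round 4: Option 1 21, Option 2 13, Option 6 12. Option 6 eliminated.
Round 5: Option 1 21, Option 2 25. Option 2 has a majority (≥24).

Option 2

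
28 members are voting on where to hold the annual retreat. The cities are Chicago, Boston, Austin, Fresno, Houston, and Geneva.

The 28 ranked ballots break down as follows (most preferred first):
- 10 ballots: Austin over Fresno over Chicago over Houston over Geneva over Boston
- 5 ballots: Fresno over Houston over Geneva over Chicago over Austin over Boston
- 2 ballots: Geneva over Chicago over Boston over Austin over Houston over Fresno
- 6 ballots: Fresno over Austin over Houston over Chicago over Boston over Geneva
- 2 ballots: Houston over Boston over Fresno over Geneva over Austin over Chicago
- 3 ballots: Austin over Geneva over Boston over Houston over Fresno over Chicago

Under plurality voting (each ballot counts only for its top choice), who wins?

Austin

First-place votes: Chicago 0, Boston 0, Austin 13, Fresno 11, Houston 2, Geneva 2.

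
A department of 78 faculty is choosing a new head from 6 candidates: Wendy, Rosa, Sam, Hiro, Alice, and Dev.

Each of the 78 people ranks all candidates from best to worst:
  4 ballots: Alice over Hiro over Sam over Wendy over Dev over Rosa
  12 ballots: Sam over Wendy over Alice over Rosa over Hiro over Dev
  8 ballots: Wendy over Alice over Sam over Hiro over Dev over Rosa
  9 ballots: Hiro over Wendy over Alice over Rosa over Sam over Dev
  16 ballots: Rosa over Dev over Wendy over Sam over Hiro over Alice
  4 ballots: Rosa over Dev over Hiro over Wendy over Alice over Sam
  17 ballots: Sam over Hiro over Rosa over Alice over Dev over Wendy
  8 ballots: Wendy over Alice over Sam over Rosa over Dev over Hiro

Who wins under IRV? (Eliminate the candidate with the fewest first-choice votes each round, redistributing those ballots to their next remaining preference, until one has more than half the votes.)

Wendy

Round 1: Wendy 16, Rosa 20, Sam 29, Hiro 9, Alice 4, Dev 0. Dev eliminated.
Round 2: Wendy 16, Rosa 20, Sam 29, Hiro 9, Alice 4. Alice eliminated.
Round 3: Wendy 16, Rosa 20, Sam 29, Hiro 13. Hiro eliminated.
Round 4: Wendy 25, Rosa 20, Sam 33. Rosa eliminated.
Round 5: Wendy 45, Sam 33. Wendy has a majority (≥40).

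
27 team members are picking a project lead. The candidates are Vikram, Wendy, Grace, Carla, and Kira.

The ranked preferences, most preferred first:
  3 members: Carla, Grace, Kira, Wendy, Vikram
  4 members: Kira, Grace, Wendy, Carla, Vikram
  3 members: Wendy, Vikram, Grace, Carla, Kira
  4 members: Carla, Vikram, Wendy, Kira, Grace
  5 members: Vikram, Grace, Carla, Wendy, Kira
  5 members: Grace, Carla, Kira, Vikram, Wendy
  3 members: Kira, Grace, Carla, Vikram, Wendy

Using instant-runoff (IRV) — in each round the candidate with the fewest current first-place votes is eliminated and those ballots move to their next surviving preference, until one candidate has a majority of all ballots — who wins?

Carla

Round 1: Vikram 5, Wendy 3, Grace 5, Carla 7, Kira 7. Wendy eliminated.
Round 2: Vikram 8, Grace 5, Carla 7, Kira 7. Grace eliminated.
Round 3: Vikram 8, Carla 12, Kira 7. Kira eliminated.
Round 4: Vikram 8, Carla 19. Carla has a majority (≥14).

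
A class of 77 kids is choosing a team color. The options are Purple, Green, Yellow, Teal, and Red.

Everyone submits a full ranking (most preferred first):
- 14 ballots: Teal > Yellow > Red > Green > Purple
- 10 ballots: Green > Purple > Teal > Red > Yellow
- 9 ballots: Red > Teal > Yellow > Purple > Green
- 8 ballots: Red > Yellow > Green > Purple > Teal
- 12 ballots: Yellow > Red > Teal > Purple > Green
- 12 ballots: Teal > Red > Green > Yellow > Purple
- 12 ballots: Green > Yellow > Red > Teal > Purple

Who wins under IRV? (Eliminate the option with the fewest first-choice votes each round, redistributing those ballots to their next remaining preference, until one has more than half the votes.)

Red

Round 1: Purple 0, Green 22, Yellow 12, Teal 26, Red 17. Purple eliminated.
Round 2: Green 22, Yellow 12, Teal 26, Red 17. Yellow eliminated.
Round 3: Green 22, Teal 26, Red 29. Green eliminated.
Round 4: Teal 36, Red 41. Red has a majority (≥39).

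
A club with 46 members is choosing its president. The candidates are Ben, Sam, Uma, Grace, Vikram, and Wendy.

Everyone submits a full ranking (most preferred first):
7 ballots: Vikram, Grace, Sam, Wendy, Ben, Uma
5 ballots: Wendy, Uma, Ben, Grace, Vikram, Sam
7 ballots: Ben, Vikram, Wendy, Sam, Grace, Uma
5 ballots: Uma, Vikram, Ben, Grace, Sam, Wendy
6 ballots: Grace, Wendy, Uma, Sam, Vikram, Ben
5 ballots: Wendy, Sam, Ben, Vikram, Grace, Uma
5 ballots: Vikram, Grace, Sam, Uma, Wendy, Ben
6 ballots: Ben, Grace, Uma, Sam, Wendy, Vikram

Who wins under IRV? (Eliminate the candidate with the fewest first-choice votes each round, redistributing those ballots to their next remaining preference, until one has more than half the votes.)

Round 1: Ben 13, Sam 0, Uma 5, Grace 6, Vikram 12, Wendy 10. Sam eliminated.
Round 2: Ben 13, Uma 5, Grace 6, Vikram 12, Wendy 10. Uma eliminated.
Round 3: Ben 13, Grace 6, Vikram 17, Wendy 10. Grace eliminated.
Round 4: Ben 13, Vikram 17, Wendy 16. Ben eliminated.
Round 5: Vikram 24, Wendy 22. Vikram has a majority (≥24).

Vikram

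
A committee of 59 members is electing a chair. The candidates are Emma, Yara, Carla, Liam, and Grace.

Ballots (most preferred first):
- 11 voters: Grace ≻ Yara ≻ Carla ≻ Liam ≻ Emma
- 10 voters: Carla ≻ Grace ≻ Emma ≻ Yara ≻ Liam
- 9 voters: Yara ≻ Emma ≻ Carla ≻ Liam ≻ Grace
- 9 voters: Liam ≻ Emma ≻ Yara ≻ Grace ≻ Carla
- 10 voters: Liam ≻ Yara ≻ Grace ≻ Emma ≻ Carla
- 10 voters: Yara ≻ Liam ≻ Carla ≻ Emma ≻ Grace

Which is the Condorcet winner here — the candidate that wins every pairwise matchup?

Yara vs Emma: 40–19
Yara vs Carla: 49–10
Yara vs Liam: 40–19
Yara vs Grace: 38–21
Yara beats every other candidate.

Yara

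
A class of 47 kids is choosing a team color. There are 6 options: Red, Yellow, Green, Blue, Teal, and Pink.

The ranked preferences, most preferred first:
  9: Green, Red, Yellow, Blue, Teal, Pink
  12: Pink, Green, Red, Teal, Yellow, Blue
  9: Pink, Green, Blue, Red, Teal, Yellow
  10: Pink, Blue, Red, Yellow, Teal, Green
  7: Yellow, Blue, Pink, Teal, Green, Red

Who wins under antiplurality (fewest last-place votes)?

Last-place votes: Red 7, Yellow 9, Green 10, Blue 12, Teal 0, Pink 9.

Teal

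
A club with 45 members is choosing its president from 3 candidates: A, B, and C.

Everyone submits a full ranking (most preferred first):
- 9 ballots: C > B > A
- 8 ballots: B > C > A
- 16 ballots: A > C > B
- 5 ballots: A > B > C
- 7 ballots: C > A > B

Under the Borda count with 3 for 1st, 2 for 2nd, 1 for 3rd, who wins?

C

A: 9×1 + 8×1 + 16×3 + 5×3 + 7×2 = 94
B: 9×2 + 8×3 + 16×1 + 5×2 + 7×1 = 75
C: 9×3 + 8×2 + 16×2 + 5×1 + 7×3 = 101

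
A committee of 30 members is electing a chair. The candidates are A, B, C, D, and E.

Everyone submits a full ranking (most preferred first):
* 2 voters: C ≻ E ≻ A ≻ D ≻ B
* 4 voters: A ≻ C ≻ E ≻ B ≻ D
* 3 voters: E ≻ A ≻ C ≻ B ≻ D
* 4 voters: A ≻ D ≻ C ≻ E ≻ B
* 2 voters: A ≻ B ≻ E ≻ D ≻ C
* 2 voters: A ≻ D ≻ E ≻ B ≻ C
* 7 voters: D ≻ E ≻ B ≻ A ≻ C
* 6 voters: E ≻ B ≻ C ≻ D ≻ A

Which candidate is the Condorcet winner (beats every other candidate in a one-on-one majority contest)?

E

E vs A: 18–12
E vs B: 28–2
E vs C: 20–10
E vs D: 17–13
E beats every other candidate.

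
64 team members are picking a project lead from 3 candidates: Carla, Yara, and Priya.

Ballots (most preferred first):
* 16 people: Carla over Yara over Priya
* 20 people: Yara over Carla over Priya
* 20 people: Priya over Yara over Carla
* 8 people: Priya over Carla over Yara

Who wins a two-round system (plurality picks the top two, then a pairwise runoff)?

Yara

Round 1 first-place votes: Carla 16, Yara 20, Priya 28. Priya and Yara advance.
Runoff: Priya is ranked above Yara on 28 ballots, Yara above Priya on 36.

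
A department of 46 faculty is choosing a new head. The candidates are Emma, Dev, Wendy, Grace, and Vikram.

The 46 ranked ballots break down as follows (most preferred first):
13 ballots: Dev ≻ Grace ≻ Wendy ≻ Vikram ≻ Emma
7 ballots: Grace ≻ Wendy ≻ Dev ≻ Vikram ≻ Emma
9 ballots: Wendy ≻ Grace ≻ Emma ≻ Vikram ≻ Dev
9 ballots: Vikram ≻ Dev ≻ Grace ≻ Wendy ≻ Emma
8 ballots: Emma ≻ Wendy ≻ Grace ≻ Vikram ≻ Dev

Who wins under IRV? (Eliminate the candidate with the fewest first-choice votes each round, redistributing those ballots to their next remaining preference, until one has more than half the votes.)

Wendy

Round 1: Emma 8, Dev 13, Wendy 9, Grace 7, Vikram 9. Grace eliminated.
Round 2: Emma 8, Dev 13, Wendy 16, Vikram 9. Emma eliminated.
Round 3: Dev 13, Wendy 24, Vikram 9. Wendy has a majority (≥24).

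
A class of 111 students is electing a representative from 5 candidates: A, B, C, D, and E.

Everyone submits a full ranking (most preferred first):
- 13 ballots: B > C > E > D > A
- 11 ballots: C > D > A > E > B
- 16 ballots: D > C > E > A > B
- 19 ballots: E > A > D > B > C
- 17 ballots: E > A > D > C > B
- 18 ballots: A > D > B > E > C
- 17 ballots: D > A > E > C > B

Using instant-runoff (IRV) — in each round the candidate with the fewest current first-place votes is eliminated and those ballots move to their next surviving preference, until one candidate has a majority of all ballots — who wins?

D

Round 1: A 18, B 13, C 11, D 33, E 36. C eliminated.
Round 2: A 18, B 13, D 44, E 36. B eliminated.
Round 3: A 18, D 44, E 49. A eliminated.
Round 4: D 62, E 49. D has a majority (≥56).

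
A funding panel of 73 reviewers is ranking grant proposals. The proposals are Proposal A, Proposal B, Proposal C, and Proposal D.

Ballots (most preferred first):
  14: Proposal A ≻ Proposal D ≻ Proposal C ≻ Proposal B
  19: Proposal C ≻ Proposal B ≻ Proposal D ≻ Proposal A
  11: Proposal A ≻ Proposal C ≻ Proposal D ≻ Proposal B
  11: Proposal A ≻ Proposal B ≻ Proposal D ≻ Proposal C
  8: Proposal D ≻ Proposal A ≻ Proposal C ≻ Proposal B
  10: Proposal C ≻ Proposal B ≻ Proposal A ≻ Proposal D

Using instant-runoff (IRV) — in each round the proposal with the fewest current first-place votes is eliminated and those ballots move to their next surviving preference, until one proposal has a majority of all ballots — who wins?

Round 1: Proposal A 36, Proposal B 0, Proposal C 29, Proposal D 8. Proposal B eliminated.
Round 2: Proposal A 36, Proposal C 29, Proposal D 8. Proposal D eliminated.
Round 3: Proposal A 44, Proposal C 29. Proposal A has a majority (≥37).

Proposal A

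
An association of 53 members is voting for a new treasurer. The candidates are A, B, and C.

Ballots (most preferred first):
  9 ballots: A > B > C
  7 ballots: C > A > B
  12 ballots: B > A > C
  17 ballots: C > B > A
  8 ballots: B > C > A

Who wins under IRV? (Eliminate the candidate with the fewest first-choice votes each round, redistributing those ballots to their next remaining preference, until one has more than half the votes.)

Round 1: A 9, B 20, C 24. A eliminated.
Round 2: B 29, C 24. B has a majority (≥27).

B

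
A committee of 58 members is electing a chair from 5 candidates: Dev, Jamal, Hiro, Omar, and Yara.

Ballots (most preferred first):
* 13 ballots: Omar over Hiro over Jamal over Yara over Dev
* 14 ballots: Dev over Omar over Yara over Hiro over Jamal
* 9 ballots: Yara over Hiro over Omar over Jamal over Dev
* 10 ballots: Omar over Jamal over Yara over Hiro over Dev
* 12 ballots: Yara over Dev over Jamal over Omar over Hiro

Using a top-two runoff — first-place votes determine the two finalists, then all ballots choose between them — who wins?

Round 1 first-place votes: Dev 14, Jamal 0, Hiro 0, Omar 23, Yara 21. Omar and Yara advance.
Runoff: Omar is ranked above Yara on 37 ballots, Yara above Omar on 21.

Omar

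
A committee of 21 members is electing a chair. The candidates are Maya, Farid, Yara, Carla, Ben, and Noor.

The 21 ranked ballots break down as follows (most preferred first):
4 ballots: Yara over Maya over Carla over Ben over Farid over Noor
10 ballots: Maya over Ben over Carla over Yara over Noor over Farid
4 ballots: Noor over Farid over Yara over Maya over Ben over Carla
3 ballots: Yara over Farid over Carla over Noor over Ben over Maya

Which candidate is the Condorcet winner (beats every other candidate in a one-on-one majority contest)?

Yara

Yara vs Maya: 11–10
Yara vs Farid: 17–4
Yara vs Carla: 11–10
Yara vs Ben: 11–10
Yara vs Noor: 17–4
Yara beats every other candidate.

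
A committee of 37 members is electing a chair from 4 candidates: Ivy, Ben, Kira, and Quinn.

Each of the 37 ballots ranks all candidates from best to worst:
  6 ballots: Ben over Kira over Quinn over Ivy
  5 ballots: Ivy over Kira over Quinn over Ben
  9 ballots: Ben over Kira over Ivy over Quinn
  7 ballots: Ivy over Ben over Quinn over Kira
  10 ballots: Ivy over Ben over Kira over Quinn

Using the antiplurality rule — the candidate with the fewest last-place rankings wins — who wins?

Ben

Last-place votes: Ivy 6, Ben 5, Kira 7, Quinn 19.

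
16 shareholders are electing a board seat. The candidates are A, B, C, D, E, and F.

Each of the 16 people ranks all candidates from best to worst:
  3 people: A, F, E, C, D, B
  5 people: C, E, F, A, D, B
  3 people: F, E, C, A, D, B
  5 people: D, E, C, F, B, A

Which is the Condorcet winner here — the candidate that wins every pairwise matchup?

E vs A: 13–3
E vs B: 16–0
E vs C: 11–5
E vs D: 11–5
E vs F: 10–6
E beats every other candidate.

E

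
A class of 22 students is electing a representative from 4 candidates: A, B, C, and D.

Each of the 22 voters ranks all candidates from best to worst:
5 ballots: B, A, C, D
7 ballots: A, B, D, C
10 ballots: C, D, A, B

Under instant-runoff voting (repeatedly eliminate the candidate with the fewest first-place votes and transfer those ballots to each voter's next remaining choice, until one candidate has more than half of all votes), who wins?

Round 1: A 7, B 5, C 10, D 0. D eliminated.
Round 2: A 7, B 5, C 10. B eliminated.
Round 3: A 12, C 10. A has a majority (≥12).

A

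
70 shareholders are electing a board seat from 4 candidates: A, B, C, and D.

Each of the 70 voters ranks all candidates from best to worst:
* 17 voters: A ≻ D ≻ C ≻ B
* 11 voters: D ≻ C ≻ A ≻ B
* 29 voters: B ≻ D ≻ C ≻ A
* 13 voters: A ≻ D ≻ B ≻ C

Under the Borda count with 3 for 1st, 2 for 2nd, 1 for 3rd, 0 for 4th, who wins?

A: 17×3 + 11×1 + 29×0 + 13×3 = 101
B: 17×0 + 11×0 + 29×3 + 13×1 = 100
C: 17×1 + 11×2 + 29×1 + 13×0 = 68
D: 17×2 + 11×3 + 29×2 + 13×2 = 151

D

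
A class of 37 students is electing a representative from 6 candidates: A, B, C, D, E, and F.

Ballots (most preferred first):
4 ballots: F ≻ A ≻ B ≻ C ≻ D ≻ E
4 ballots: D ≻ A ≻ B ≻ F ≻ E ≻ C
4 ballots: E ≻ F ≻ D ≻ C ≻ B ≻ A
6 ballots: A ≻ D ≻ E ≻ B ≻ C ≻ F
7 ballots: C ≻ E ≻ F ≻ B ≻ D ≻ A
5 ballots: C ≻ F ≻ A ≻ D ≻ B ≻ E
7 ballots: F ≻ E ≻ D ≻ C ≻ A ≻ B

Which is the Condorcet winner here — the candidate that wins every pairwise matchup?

F

F vs A: 27–10
F vs B: 27–10
F vs C: 19–18
F vs D: 27–10
F vs E: 20–17
F beats every other candidate.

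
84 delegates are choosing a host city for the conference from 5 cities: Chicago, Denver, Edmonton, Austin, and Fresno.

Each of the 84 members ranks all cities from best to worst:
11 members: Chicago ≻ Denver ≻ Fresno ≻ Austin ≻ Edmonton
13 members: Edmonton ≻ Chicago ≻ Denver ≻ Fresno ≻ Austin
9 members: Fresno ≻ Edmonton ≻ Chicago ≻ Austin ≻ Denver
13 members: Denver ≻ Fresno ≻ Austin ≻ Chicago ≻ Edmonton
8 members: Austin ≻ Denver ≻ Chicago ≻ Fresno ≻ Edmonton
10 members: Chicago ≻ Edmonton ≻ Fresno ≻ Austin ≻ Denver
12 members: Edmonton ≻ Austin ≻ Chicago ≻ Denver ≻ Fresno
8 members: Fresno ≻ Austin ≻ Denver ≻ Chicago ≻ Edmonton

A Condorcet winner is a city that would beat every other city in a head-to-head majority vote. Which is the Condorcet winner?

Chicago

Chicago vs Denver: 55–29
Chicago vs Edmonton: 50–34
Chicago vs Austin: 43–41
Chicago vs Fresno: 54–30
Chicago beats every other city.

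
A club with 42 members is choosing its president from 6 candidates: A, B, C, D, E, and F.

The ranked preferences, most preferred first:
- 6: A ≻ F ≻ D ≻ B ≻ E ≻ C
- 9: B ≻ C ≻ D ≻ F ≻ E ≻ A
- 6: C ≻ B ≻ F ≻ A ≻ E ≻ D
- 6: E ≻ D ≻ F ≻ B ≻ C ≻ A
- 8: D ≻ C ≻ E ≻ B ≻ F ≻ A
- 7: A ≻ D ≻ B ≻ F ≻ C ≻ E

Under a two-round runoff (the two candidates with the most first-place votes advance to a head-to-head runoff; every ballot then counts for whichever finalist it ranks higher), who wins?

Round 1 first-place votes: A 13, B 9, C 6, D 8, E 6, F 0. A and B advance.
Runoff: A is ranked above B on 13 ballots, B above A on 29.

B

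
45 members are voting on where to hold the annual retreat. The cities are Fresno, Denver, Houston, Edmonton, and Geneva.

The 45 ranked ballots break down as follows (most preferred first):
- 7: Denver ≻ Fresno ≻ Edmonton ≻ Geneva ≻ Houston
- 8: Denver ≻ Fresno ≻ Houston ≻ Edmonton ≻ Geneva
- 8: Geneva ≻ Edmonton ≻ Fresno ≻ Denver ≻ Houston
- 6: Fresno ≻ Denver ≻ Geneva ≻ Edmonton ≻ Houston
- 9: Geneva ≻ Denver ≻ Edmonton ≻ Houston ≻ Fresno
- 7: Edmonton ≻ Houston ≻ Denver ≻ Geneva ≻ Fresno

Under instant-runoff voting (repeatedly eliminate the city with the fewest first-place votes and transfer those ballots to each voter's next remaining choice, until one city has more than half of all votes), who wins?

Denver

Round 1: Fresno 6, Denver 15, Houston 0, Edmonton 7, Geneva 17. Houston eliminated.
Round 2: Fresno 6, Denver 15, Edmonton 7, Geneva 17. Fresno eliminated.
Round 3: Denver 21, Edmonton 7, Geneva 17. Edmonton eliminated.
Round 4: Denver 28, Geneva 17. Denver has a majority (≥23).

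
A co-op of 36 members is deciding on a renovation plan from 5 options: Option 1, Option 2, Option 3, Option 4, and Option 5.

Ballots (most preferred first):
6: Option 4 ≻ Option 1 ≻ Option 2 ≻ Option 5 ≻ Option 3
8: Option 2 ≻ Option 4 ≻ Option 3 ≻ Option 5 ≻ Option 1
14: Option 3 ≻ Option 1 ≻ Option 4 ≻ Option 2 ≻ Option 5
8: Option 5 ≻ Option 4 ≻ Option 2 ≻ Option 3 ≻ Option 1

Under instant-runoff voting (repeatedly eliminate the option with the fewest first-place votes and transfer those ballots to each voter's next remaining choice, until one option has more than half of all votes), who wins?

Option 2

Round 1: Option 1 0, Option 2 8, Option 3 14, Option 4 6, Option 5 8. Option 1 eliminated.
Round 2: Option 2 8, Option 3 14, Option 4 6, Option 5 8. Option 4 eliminated.
Round 3: Option 2 14, Option 3 14, Option 5 8. Option 5 eliminated.
Round 4: Option 2 22, Option 3 14. Option 2 has a majority (≥19).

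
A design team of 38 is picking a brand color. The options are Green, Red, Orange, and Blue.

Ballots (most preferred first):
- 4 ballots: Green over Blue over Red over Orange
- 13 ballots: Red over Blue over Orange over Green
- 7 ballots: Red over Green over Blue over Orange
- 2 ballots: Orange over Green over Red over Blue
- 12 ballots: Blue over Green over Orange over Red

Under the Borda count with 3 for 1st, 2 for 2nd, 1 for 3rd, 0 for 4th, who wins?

Blue

Green: 4×3 + 13×0 + 7×2 + 2×2 + 12×2 = 54
Red: 4×1 + 13×3 + 7×3 + 2×1 + 12×0 = 66
Orange: 4×0 + 13×1 + 7×0 + 2×3 + 12×1 = 31
Blue: 4×2 + 13×2 + 7×1 + 2×0 + 12×3 = 77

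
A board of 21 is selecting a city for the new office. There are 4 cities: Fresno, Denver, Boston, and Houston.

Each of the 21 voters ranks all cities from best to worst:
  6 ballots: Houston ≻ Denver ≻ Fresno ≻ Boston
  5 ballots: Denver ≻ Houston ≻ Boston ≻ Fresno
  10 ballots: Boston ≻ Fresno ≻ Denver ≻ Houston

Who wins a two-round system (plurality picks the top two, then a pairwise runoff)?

Houston

Round 1 first-place votes: Fresno 0, Denver 5, Boston 10, Houston 6. Boston and Houston advance.
Runoff: Boston is ranked above Houston on 10 ballots, Houston above Boston on 11.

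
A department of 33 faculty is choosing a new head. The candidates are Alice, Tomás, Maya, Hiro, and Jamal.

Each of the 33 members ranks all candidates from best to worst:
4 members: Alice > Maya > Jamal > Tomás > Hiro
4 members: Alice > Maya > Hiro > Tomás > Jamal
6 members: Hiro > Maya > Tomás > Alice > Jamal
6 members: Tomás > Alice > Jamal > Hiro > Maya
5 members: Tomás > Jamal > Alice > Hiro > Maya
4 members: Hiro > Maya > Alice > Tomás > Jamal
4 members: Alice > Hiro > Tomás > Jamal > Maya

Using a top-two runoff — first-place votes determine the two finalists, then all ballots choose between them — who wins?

Round 1 first-place votes: Alice 12, Tomás 11, Maya 0, Hiro 10, Jamal 0. Alice and Tomás advance.
Runoff: Alice is ranked above Tomás on 16 ballots, Tomás above Alice on 17.

Tomás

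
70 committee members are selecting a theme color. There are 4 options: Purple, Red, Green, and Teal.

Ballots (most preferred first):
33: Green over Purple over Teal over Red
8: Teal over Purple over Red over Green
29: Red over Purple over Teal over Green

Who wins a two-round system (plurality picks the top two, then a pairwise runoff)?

Round 1 first-place votes: Purple 0, Red 29, Green 33, Teal 8. Green and Red advance.
Runoff: Green is ranked above Red on 33 ballots, Red above Green on 37.

Red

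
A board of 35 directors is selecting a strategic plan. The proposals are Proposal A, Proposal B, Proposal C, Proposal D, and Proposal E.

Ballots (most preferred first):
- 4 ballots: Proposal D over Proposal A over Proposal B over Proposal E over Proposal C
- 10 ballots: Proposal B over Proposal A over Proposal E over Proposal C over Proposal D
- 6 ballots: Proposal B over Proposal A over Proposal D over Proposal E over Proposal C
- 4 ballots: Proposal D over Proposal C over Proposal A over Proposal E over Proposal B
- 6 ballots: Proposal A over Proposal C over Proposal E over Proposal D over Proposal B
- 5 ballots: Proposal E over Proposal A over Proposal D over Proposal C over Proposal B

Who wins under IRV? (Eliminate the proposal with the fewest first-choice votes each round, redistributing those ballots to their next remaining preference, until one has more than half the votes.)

Proposal A

Round 1: Proposal A 6, Proposal B 16, Proposal C 0, Proposal D 8, Proposal E 5. Proposal C eliminated.
Round 2: Proposal A 6, Proposal B 16, Proposal D 8, Proposal E 5. Proposal E eliminated.
Round 3: Proposal A 11, Proposal B 16, Proposal D 8. Proposal D eliminated.
Round 4: Proposal A 19, Proposal B 16. Proposal A has a majority (≥18).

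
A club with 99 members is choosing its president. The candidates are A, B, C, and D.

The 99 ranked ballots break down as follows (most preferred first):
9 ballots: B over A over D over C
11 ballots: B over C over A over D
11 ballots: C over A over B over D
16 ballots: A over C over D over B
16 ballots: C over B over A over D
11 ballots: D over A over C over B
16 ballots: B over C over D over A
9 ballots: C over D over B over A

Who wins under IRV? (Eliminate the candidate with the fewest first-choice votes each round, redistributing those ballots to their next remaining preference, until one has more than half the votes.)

Round 1: A 16, B 36, C 36, D 11. D eliminated.
Round 2: A 27, B 36, C 36. A eliminated.
Round 3: B 36, C 63. C has a majority (≥50).

C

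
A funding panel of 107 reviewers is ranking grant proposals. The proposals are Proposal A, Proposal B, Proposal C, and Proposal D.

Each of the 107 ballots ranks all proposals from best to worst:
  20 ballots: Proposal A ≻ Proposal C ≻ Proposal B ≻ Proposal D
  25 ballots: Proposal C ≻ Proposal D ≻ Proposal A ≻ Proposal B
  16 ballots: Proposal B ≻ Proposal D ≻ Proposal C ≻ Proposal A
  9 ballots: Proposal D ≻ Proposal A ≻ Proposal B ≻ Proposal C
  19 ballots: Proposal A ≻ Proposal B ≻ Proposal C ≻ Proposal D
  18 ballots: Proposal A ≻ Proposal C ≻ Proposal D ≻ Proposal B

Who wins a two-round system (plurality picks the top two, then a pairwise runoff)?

Round 1 first-place votes: Proposal A 57, Proposal B 16, Proposal C 25, Proposal D 9. Proposal A and Proposal C advance.
Runoff: Proposal A is ranked above Proposal C on 66 ballots, Proposal C above Proposal A on 41.

Proposal A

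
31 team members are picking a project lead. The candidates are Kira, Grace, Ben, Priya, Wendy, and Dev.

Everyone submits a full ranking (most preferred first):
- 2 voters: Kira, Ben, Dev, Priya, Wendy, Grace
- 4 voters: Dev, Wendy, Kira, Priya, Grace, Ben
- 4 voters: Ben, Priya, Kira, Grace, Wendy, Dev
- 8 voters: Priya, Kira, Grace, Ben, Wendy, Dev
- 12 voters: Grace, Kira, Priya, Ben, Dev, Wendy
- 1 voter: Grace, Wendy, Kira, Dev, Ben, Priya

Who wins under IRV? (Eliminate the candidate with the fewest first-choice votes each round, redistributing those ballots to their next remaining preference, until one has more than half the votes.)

Priya

Round 1: Kira 2, Grace 13, Ben 4, Priya 8, Wendy 0, Dev 4. Wendy eliminated.
Round 2: Kira 2, Grace 13, Ben 4, Priya 8, Dev 4. Kira eliminated.
Round 3: Grace 13, Ben 6, Priya 8, Dev 4. Dev eliminated.
Round 4: Grace 13, Ben 6, Priya 12. Ben eliminated.
Round 5: Grace 13, Priya 18. Priya has a majority (≥16).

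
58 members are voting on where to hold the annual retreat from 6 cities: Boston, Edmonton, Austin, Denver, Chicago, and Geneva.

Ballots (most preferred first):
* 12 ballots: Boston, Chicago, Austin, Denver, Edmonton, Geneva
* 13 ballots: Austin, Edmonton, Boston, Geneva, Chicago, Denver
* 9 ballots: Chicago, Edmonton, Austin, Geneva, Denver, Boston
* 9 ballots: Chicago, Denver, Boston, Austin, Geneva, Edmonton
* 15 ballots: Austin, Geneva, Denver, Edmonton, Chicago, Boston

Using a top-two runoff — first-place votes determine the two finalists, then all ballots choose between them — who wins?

Round 1 first-place votes: Boston 12, Edmonton 0, Austin 28, Denver 0, Chicago 18, Geneva 0. Austin and Chicago advance.
Runoff: Austin is ranked above Chicago on 28 ballots, Chicago above Austin on 30.

Chicago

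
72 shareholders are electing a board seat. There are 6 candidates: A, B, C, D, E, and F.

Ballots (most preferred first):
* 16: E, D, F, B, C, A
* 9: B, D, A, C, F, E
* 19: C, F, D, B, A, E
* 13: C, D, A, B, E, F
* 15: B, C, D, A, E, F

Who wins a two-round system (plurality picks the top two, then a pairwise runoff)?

B

Round 1 first-place votes: A 0, B 24, C 32, D 0, E 16, F 0. C and B advance.
Runoff: C is ranked above B on 32 ballots, B above C on 40.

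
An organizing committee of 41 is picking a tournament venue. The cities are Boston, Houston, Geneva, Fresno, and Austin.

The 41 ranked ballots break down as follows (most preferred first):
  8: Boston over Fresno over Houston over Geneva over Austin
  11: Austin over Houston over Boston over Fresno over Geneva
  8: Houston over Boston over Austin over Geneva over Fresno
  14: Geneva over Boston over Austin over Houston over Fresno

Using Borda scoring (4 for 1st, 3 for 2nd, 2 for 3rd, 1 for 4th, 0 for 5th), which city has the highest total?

Boston: 8×4 + 11×2 + 8×3 + 14×3 = 120
Houston: 8×2 + 11×3 + 8×4 + 14×1 = 95
Geneva: 8×1 + 11×0 + 8×1 + 14×4 = 72
Fresno: 8×3 + 11×1 + 8×0 + 14×0 = 35
Austin: 8×0 + 11×4 + 8×2 + 14×2 = 88

Boston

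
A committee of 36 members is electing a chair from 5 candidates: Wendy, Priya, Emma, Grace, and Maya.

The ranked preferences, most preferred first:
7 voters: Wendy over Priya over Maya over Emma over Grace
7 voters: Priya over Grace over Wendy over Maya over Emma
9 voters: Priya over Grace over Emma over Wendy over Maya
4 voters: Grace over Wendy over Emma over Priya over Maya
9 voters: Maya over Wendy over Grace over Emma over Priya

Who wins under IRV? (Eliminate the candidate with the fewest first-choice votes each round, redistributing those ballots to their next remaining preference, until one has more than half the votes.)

Round 1: Wendy 7, Priya 16, Emma 0, Grace 4, Maya 9. Emma eliminated.
Round 2: Wendy 7, Priya 16, Grace 4, Maya 9. Grace eliminated.
Round 3: Wendy 11, Priya 16, Maya 9. Maya eliminated.
Round 4: Wendy 20, Priya 16. Wendy has a majority (≥19).

Wendy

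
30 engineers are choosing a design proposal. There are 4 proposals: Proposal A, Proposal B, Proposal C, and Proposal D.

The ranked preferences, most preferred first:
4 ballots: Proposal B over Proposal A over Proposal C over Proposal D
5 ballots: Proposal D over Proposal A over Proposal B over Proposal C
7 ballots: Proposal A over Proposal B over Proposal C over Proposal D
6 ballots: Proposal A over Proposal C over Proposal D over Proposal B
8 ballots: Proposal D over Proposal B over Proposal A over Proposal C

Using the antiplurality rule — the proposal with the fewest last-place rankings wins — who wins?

Last-place votes: Proposal A 0, Proposal B 6, Proposal C 13, Proposal D 11.

Proposal A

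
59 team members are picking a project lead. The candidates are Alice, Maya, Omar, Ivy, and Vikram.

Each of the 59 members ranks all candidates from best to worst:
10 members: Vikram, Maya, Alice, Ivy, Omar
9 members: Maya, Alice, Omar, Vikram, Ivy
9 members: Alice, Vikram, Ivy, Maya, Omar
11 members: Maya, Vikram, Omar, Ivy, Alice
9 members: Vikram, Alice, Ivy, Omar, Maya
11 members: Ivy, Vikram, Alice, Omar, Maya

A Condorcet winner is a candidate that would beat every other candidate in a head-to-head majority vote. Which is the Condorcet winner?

Vikram vs Alice: 41–18
Vikram vs Maya: 39–20
Vikram vs Omar: 50–9
Vikram vs Ivy: 48–11
Vikram beats every other candidate.

Vikram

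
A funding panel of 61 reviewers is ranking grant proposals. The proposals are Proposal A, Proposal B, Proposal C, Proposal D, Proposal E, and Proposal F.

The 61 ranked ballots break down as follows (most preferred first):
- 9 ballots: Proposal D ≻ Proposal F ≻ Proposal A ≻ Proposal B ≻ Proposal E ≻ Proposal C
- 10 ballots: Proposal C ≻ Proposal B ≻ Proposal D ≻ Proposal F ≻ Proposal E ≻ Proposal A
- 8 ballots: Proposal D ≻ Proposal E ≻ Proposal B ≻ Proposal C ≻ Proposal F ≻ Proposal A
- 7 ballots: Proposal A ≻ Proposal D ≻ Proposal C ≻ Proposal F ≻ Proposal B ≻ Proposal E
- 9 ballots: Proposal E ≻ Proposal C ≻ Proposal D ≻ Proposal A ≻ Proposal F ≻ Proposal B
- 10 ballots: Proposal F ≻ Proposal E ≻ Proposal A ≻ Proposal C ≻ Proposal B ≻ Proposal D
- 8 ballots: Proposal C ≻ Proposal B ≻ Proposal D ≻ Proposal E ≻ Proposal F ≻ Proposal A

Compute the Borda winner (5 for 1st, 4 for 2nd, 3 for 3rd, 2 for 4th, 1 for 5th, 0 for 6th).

Proposal D

Proposal A: 9×3 + 10×0 + 8×0 + 7×5 + 9×2 + 10×3 + 8×0 = 110
Proposal B: 9×2 + 10×4 + 8×3 + 7×1 + 9×0 + 10×1 + 8×4 = 131
Proposal C: 9×0 + 10×5 + 8×2 + 7×3 + 9×4 + 10×2 + 8×5 = 183
Proposal D: 9×5 + 10×3 + 8×5 + 7×4 + 9×3 + 10×0 + 8×3 = 194
Proposal E: 9×1 + 10×1 + 8×4 + 7×0 + 9×5 + 10×4 + 8×2 = 152
Proposal F: 9×4 + 10×2 + 8×1 + 7×2 + 9×1 + 10×5 + 8×1 = 145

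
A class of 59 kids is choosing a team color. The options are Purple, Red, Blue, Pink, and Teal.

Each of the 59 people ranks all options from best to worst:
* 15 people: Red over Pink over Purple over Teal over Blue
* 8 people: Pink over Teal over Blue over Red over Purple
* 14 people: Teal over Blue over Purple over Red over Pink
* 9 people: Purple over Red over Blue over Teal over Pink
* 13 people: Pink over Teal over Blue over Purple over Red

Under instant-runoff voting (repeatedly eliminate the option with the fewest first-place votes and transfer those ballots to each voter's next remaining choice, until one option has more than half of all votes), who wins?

Red

Round 1: Purple 9, Red 15, Blue 0, Pink 21, Teal 14. Blue eliminated.
Round 2: Purple 9, Red 15, Pink 21, Teal 14. Purple eliminated.
Round 3: Red 24, Pink 21, Teal 14. Teal eliminated.
Round 4: Red 38, Pink 21. Red has a majority (≥30).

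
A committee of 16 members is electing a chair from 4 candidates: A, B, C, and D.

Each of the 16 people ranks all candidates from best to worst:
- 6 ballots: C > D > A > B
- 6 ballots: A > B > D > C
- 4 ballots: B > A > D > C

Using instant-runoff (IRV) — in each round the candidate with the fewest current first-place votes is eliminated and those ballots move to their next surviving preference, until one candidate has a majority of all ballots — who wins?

Round 1: A 6, B 4, C 6, D 0. D eliminated.
Round 2: A 6, B 4, C 6. B eliminated.
Round 3: A 10, C 6. A has a majority (≥9).

A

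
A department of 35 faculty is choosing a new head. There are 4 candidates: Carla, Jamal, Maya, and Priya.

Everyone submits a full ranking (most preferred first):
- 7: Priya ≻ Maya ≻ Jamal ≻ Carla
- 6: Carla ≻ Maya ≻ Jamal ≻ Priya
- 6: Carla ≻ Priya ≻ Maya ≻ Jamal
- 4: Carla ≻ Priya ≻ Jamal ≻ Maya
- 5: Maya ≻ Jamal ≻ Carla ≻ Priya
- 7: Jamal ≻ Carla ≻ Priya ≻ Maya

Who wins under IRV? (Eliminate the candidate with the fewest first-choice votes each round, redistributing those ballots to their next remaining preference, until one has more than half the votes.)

Round 1: Carla 16, Jamal 7, Maya 5, Priya 7. Maya eliminated.
Round 2: Carla 16, Jamal 12, Priya 7. Priya eliminated.
Round 3: Carla 16, Jamal 19. Jamal has a majority (≥18).

Jamal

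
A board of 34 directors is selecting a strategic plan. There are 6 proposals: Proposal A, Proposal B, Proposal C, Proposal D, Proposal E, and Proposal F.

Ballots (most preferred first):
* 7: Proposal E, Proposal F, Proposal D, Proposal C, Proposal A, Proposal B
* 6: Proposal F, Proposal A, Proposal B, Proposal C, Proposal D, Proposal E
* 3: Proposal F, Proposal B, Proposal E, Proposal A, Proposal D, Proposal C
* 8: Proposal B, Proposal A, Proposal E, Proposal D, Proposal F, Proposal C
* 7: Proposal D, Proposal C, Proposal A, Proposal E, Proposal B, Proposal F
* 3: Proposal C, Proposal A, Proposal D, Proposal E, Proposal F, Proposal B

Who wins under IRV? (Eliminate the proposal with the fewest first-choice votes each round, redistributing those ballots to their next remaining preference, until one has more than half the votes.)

Round 1: Proposal A 0, Proposal B 8, Proposal C 3, Proposal D 7, Proposal E 7, Proposal F 9. Proposal A eliminated.
Round 2: Proposal B 8, Proposal C 3, Proposal D 7, Proposal E 7, Proposal F 9. Proposal C eliminated.
Round 3: Proposal B 8, Proposal D 10, Proposal E 7, Proposal F 9. Proposal E eliminated.
Round 4: Proposal B 8, Proposal D 10, Proposal F 16. Proposal B eliminated.
Round 5: Proposal D 18, Proposal F 16. Proposal D has a majority (≥18).

Proposal D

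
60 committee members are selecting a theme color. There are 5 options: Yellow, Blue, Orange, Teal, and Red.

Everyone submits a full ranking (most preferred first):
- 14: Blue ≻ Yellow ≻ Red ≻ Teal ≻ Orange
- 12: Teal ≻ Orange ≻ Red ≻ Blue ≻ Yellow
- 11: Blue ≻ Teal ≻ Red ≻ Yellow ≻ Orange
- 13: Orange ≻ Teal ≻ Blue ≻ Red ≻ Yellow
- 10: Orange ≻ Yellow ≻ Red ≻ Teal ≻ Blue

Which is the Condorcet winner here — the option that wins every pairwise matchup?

Teal vs Yellow: 36–24
Teal vs Blue: 35–25
Teal vs Orange: 37–23
Teal vs Red: 36–24
Teal beats every other option.

Teal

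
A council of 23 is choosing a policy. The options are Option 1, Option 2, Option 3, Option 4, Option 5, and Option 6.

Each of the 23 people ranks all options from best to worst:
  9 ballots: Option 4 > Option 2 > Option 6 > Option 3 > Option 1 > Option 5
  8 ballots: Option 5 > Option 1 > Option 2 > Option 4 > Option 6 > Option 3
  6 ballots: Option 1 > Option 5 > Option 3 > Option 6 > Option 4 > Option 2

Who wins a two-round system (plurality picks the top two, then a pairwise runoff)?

Round 1 first-place votes: Option 1 6, Option 2 0, Option 3 0, Option 4 9, Option 5 8, Option 6 0. Option 4 and Option 5 advance.
Runoff: Option 4 is ranked above Option 5 on 9 ballots, Option 5 above Option 4 on 14.

Option 5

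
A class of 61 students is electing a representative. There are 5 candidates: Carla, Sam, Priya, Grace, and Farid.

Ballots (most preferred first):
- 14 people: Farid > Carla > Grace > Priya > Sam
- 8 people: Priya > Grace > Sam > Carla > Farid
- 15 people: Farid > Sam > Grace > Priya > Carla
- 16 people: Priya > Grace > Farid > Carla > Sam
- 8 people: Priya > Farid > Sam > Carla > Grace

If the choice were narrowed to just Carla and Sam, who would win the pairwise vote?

Sam

Carla is ranked above Sam on 30 ballots; Sam above Carla on 31.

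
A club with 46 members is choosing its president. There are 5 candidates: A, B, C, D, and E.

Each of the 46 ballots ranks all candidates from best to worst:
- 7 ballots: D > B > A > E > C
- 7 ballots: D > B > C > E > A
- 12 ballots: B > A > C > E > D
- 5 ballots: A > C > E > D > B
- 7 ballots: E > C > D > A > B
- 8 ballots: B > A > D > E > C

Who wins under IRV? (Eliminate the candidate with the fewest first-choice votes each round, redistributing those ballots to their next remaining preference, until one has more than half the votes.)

D

Round 1: A 5, B 20, C 0, D 14, E 7. C eliminated.
Round 2: A 5, B 20, D 14, E 7. A eliminated.
Round 3: B 20, D 14, E 12. E eliminated.
Round 4: B 20, D 26. D has a majority (≥24).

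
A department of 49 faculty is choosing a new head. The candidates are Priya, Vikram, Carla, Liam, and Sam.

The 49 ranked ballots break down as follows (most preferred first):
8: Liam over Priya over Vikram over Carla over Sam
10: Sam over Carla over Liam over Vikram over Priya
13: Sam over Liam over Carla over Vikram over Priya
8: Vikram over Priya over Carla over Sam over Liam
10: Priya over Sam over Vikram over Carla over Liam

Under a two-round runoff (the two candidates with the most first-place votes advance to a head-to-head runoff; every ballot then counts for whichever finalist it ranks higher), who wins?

Priya

Round 1 first-place votes: Priya 10, Vikram 8, Carla 0, Liam 8, Sam 23. Sam and Priya advance.
Runoff: Sam is ranked above Priya on 23 ballots, Priya above Sam on 26.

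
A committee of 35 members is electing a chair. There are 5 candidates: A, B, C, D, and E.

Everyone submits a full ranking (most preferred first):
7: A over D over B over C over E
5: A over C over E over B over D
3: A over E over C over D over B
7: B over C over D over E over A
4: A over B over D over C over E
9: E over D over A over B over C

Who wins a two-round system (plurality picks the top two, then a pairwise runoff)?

A

Round 1 first-place votes: A 19, B 7, C 0, D 0, E 9. A and E advance.
Runoff: A is ranked above E on 19 ballots, E above A on 16.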